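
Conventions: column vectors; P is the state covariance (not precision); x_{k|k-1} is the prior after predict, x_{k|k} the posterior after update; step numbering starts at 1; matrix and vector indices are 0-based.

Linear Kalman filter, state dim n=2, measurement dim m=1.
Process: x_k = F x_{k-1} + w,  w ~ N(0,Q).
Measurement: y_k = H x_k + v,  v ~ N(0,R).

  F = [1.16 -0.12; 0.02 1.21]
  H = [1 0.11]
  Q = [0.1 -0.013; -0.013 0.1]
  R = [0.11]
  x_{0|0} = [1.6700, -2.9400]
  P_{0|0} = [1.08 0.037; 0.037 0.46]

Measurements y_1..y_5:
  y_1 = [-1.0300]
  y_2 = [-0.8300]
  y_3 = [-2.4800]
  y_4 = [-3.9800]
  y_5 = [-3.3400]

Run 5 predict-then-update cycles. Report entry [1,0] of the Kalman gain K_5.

step 1: x^-=[2.2900, -3.5240]  P^-=[1.5496 -0.0029; -0.0029 0.7757]  S=[1.6683]  K=[0.9286; 0.0494]  nu=[-2.9324]  x^+=[-0.4331, -3.6689]  P^+=[0.1109 -0.0794; -0.0794 0.7716]
step 2: x^-=[-0.0621, -4.4480]  P^-=[0.2824 -0.2338; -0.2338 1.2260]  S=[0.3558]  K=[0.7215; -0.2780]  nu=[-0.2786]  x^+=[-0.2631, -4.3706]  P^+=[0.0972 -0.1624; -0.1624 1.1984]
step 3: x^-=[0.2193, -5.2936]  P^-=[0.2933 -0.4123; -0.4123 1.8468]  S=[0.3349]  K=[0.7403; -0.6245]  nu=[-2.1170]  x^+=[-1.3479, -3.9715]  P^+=[0.1098 -0.2575; -0.2575 1.7162]
step 4: x^-=[-1.0870, -4.8325]  P^-=[0.3441 -0.6204; -0.6204 2.6002]  S=[0.3490]  K=[0.7902; -0.9580]  nu=[-2.3615]  x^+=[-2.9531, -2.5702]  P^+=[0.1261 -0.3562; -0.3562 2.2799]
step 5: x^-=[-3.1172, -3.1689]  P^-=[0.4017 -0.8402; -0.8402 3.4208]  S=[0.3682]  K=[0.8398; -1.2598]  nu=[0.1257]  x^+=[-3.0116, -3.3274]  P^+=[0.1419 -0.4506; -0.4506 2.8364]

K[1,0] = -1.2598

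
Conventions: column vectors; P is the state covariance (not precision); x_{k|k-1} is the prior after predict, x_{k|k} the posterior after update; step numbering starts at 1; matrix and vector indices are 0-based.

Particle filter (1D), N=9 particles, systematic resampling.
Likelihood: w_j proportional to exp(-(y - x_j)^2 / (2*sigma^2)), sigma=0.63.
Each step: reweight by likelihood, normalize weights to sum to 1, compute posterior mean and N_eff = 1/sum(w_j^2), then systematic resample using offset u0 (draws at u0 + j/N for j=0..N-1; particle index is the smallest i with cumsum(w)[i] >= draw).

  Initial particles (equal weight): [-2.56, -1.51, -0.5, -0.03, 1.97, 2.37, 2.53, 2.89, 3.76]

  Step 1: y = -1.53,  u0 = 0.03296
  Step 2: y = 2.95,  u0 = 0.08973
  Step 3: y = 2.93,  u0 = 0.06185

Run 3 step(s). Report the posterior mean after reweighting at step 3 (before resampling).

step 1: w=[0.1659, 0.6311, 0.1659, 0.0371, 0.0000, 0.0000, 0.0000, 0.0000, 0.0000]  mean=-1.4617  Neff=2.1993  idx=[0, 0, 1, 1, 1, 1, 1, 2, 2]
step 2: w=[0.0000, 0.0000, 0.0000, 0.0000, 0.0000, 0.0000, 0.0000, 0.4999, 0.4999]  mean=-0.5001  Neff=2.0004  idx=[7, 7, 7, 7, 8, 8, 8, 8, 8]
step 3: w=[0.1111, 0.1111, 0.1111, 0.1111, 0.1111, 0.1111, 0.1111, 0.1111, 0.1111]  mean=-0.5000  Neff=9.0000  idx=[0, 1, 2, 3, 4, 5, 6, 7, 8]

post_mean = -0.5000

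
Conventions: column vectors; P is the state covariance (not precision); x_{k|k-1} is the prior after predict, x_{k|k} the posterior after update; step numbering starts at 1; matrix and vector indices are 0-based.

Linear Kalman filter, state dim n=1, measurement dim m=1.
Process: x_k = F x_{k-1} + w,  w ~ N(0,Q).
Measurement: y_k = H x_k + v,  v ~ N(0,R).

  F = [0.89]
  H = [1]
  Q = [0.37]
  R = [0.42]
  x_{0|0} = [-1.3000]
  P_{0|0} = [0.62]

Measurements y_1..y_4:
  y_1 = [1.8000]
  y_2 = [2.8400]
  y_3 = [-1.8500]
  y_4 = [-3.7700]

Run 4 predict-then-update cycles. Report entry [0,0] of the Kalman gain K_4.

step 1: x^-=[-1.1570]  P^-=[0.8611]  S=[1.2811]  K=[0.6722]  nu=[2.9570]  x^+=[0.8306]  P^+=[0.2823]
step 2: x^-=[0.7392]  P^-=[0.5936]  S=[1.0136]  K=[0.5856]  nu=[2.1008]  x^+=[1.9695]  P^+=[0.2460]
step 3: x^-=[1.7529]  P^-=[0.5648]  S=[0.9848]  K=[0.5735]  nu=[-3.6029]  x^+=[-0.3135]  P^+=[0.2409]
step 4: x^-=[-0.2790]  P^-=[0.5608]  S=[0.9808]  K=[0.5718]  nu=[-3.4910]  x^+=[-2.2751]  P^+=[0.2401]

K[0,0] = 0.5718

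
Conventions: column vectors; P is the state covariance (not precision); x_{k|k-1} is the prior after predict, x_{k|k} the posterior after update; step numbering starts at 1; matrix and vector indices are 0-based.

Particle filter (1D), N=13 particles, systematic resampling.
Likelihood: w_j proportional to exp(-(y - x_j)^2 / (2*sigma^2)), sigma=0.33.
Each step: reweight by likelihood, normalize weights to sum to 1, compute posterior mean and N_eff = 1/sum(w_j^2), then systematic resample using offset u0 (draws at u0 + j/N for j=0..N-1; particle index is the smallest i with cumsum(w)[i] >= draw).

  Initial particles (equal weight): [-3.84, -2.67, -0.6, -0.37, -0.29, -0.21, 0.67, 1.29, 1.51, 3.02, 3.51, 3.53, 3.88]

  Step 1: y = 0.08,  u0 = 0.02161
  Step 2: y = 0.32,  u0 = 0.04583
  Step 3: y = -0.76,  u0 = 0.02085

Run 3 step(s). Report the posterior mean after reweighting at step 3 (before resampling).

post_mean = -0.2775

step 1: w=[0.0000, 0.0000, 0.0620, 0.2044, 0.2762, 0.3520, 0.1047, 0.0006, 0.0000, 0.0000, 0.0000, 0.0000, 0.0000]  mean=-0.1958  Neff=3.8942  idx=[2, 3, 3, 3, 4, 4, 4, 5, 5, 5, 5, 5, 6]
step 2: w=[0.0072, 0.0395, 0.0395, 0.0395, 0.0636, 0.0636, 0.0636, 0.0967, 0.0967, 0.0967, 0.0967, 0.0967, 0.2001]  mean=-0.0709  Neff=9.6476  idx=[1, 3, 5, 6, 7, 8, 8, 9, 10, 11, 12, 12, 12]
step 3: w=[0.1546, 0.1546, 0.1128, 0.1128, 0.0775, 0.0775, 0.0775, 0.0775, 0.0775, 0.0775, 0.0000, 0.0000, 0.0000]  mean=-0.2775  Neff=9.1481  idx=[0, 0, 1, 1, 2, 2, 3, 4, 5, 6, 7, 8, 9]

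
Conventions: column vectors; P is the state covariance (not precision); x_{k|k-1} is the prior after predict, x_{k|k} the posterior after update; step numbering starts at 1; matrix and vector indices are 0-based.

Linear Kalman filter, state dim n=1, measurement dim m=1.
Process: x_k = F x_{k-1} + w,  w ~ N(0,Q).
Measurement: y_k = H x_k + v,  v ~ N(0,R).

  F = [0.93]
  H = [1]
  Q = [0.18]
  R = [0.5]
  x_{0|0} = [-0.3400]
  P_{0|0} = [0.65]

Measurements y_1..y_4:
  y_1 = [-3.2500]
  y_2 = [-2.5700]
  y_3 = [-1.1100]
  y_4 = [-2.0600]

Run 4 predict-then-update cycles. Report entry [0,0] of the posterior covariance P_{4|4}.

P_post[0,0] = 0.2118

step 1: x^-=[-0.3162]  P^-=[0.7422]  S=[1.2422]  K=[0.5975]  nu=[-2.9338]  x^+=[-2.0691]  P^+=[0.2987]
step 2: x^-=[-1.9243]  P^-=[0.4384]  S=[0.9384]  K=[0.4672]  nu=[-0.6457]  x^+=[-2.2259]  P^+=[0.2336]
step 3: x^-=[-2.0701]  P^-=[0.3820]  S=[0.8820]  K=[0.4331]  nu=[0.9601]  x^+=[-1.6543]  P^+=[0.2166]
step 4: x^-=[-1.5385]  P^-=[0.3673]  S=[0.8673]  K=[0.4235]  nu=[-0.5215]  x^+=[-1.7593]  P^+=[0.2118]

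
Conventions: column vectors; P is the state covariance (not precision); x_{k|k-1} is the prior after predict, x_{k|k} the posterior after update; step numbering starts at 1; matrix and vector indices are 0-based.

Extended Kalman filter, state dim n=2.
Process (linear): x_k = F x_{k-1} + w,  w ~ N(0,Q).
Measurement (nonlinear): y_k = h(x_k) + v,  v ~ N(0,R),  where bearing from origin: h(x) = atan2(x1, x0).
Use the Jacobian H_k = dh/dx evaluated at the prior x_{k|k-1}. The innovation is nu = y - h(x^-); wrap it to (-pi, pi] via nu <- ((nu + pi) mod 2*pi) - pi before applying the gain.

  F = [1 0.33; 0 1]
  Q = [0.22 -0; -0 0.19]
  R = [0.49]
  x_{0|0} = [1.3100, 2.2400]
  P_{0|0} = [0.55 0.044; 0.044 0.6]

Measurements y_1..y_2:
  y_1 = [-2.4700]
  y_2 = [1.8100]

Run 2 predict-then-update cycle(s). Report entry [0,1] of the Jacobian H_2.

step 1: x^-=[2.0492, 2.2400]  P^-=[0.8644 0.2420; 0.2420 0.7900]  H_jac=[-0.2430 0.2223]  S=[0.5540]  K=[-0.2821; 0.2109]  nu=[2.9833]  x^+=[1.2076, 2.8692]  P^+=[0.8203 0.2750; 0.2750 0.7654]
step 2: x^-=[2.1544, 2.8692]  P^-=[1.3051 0.5275; 0.5275 0.9554]  H_jac=[-0.2229 0.1674]  S=[0.5422]  K=[-0.3736; 0.0780]  nu=[0.8833]  x^+=[1.8244, 2.9381]  P^+=[1.2294 0.5433; 0.5433 0.9521]

H_jac[0,1] = 0.1674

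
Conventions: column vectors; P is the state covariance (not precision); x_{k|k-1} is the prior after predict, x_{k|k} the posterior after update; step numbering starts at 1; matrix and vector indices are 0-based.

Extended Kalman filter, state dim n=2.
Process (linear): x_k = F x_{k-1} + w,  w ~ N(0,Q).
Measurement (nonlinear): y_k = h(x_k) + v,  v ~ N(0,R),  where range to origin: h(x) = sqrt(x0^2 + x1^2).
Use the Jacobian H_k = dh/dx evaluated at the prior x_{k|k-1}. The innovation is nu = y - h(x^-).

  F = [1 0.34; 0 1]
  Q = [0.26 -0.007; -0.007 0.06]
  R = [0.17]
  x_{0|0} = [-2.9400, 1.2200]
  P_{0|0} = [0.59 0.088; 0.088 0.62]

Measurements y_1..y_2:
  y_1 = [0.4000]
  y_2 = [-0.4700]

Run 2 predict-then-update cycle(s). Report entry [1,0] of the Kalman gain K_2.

step 1: x^-=[-2.5252, 1.2200]  P^-=[0.9815 0.2918; 0.2918 0.6800]  H_jac=[-0.9004 0.4350]  S=[0.8659]  K=[-0.8741; 0.0382]  nu=[-2.4045]  x^+=[-0.4235, 1.1282]  P^+=[0.3200 0.3207; 0.3207 0.6787]
step 2: x^-=[-0.0399, 1.1282]  P^-=[0.8765 0.5445; 0.5445 0.7387]  H_jac=[-0.0354 0.9994]  S=[0.8704]  K=[0.5895; 0.8261]  nu=[-1.5989]  x^+=[-0.9825, -0.1926]  P^+=[0.5740 0.1206; 0.1206 0.1448]

K[1,0] = 0.8261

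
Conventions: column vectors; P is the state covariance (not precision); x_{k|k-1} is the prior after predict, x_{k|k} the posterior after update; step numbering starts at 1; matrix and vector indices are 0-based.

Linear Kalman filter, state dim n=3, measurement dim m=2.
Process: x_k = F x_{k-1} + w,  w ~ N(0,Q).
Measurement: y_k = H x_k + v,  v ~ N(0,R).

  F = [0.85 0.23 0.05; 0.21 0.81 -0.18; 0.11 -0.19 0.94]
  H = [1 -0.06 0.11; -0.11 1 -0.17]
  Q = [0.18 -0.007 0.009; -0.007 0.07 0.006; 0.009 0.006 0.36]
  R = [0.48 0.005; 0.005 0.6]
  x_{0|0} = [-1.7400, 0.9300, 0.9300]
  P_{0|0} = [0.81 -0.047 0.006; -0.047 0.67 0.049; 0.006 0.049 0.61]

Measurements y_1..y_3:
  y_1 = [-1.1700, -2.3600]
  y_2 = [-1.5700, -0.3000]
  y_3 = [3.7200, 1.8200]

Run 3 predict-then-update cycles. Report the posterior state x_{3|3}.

x_post = [0.9386, 0.1403, 0.3612]

step 1: x^-=[-1.2186, 0.2205, 0.5061]  P^-=[0.7855 0.2214 0.1055; 0.2214 0.5343 -0.1439; 0.1055 -0.1439 0.9187]  S=[1.2770 0.0557; 0.0557 1.1746]  K=[0.6107 0.0707; 0.1163 0.4495; 0.1804 -0.2739]  nu=[0.0062, -2.6285]  x^+=[-1.4007, -0.9603, 1.2272]  P^+=[0.2986 0.0777 -0.0039; 0.0777 0.2739 -0.0288; -0.0039 -0.0288 0.7945]
step 2: x^-=[-1.3501, -1.2929, 1.1819]  P^-=[0.4416 0.1480 0.0426; 0.1480 0.3237 -0.1835; 0.0426 -0.1835 1.0818]  S=[0.9299 0.0359; 0.0359 0.9918]  K=[0.4674 0.0760; 0.1035 0.3377; 0.2004 -0.3824]  nu=[-0.4275, 1.0453]  x^+=[-1.4705, -0.9841, 0.6965]  P^+=[0.2301 0.0716 -0.0098; 0.0716 0.1982 -0.0757; -0.0098 -0.0757 0.9049]
step 3: x^-=[-1.4414, -1.2313, 0.6799]  P^-=[0.3844 0.1171 0.0311; 0.1171 0.2866 -0.2307; 0.0311 -0.2307 1.1915]  S=[0.8757 0.0077; 0.0077 0.9796]  K=[0.4343 0.0675; 0.0823 0.3189; 0.2049 -0.4474]  nu=[5.0128, 3.0083]  x^+=[0.9386, 0.1403, 0.3612]  P^+=[0.2143 0.0636 -0.0158; 0.0636 0.1807 -0.1059; -0.0158 -0.1059 0.9601]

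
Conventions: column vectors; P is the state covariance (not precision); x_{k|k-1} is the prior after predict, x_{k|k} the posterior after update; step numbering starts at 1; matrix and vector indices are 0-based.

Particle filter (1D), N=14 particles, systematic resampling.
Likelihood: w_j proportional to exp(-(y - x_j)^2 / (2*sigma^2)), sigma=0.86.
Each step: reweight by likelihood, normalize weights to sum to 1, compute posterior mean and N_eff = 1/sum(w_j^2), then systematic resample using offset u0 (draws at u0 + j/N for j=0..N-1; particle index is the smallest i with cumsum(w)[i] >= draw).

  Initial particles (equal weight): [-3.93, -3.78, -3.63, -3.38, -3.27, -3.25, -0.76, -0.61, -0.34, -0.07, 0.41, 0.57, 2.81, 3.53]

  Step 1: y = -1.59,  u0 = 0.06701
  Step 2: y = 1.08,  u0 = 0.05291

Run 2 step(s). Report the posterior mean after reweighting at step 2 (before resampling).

post_mean = -0.1147

step 1: w=[0.0105, 0.0166, 0.0254, 0.0486, 0.0629, 0.0658, 0.2661, 0.2214, 0.1474, 0.0889, 0.0284, 0.0181, 0.0000, 0.0000]  mean=-1.1514  Neff=6.1627  idx=[3, 4, 5, 6, 6, 6, 6, 7, 7, 7, 8, 8, 9, 11]
step 2: w=[0.0000, 0.0000, 0.0000, 0.0390, 0.0390, 0.0390, 0.0390, 0.0558, 0.0558, 0.0558, 0.0984, 0.0984, 0.1573, 0.3226]  mean=-0.1147  Neff=6.1130  idx=[4, 6, 7, 8, 10, 10, 11, 12, 12, 13, 13, 13, 13, 13]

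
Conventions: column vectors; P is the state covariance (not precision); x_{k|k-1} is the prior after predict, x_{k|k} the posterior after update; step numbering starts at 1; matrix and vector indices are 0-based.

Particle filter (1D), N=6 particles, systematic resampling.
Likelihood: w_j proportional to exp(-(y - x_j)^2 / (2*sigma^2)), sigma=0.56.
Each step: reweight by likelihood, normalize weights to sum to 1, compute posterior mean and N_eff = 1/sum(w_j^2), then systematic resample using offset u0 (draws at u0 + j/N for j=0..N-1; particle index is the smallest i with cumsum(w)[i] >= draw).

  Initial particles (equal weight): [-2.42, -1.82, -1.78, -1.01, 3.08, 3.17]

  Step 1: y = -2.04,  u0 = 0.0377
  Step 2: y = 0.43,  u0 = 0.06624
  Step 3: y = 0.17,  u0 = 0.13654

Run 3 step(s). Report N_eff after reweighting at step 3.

step 1: w=[0.2835, 0.3304, 0.3204, 0.0658, 0.0000, 0.0000]  mean=-1.9240  Neff=3.3729  idx=[0, 0, 1, 1, 2, 2]
step 2: w=[0.0016, 0.0016, 0.2140, 0.2140, 0.2844, 0.2844]  mean=-1.7992  Neff=3.9473  idx=[2, 3, 3, 4, 5, 5]
step 3: w=[0.1458, 0.1458, 0.1458, 0.1875, 0.1875, 0.1875]  mean=-1.7975  Neff=5.9077  idx=[0, 2, 3, 4, 4, 5]

N_eff = 5.9077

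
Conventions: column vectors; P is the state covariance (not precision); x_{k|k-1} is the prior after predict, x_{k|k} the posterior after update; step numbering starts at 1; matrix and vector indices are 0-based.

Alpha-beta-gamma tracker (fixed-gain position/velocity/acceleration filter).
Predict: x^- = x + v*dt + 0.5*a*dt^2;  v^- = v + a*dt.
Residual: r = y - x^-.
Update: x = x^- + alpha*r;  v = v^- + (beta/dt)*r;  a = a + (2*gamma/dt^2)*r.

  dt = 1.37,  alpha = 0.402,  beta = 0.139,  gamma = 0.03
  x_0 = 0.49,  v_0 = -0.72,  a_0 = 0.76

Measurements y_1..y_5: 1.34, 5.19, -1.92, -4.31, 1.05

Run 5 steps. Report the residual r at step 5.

resid = -4.1928

step 1: x_pred=0.2168  r=1.1232  x^+=0.6683  v^+=0.4352  a^+=0.7959
step 2: x_pred=2.0114  r=3.1786  x^+=3.2892  v^+=1.8480  a^+=0.8975
step 3: x_pred=6.6633  r=-8.5833  x^+=3.2128  v^+=2.2068  a^+=0.6231
step 4: x_pred=6.8209  r=-11.1309  x^+=2.3463  v^+=1.9311  a^+=0.2673
step 5: x_pred=5.2428  r=-4.1928  x^+=3.5573  v^+=1.8719  a^+=0.1333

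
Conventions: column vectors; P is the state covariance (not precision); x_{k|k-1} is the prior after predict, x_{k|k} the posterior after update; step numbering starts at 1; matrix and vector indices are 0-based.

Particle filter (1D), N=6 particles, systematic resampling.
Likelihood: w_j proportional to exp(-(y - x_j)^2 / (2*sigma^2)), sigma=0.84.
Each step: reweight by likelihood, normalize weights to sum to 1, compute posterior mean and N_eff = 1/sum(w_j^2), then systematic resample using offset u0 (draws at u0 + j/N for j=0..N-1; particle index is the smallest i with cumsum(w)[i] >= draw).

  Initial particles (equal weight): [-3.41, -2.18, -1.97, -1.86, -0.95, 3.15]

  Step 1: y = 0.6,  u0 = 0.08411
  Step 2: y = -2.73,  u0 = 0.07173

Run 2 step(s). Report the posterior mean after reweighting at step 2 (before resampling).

post_mean = -1.4276

step 1: w=[0.0001, 0.0191, 0.0423, 0.0626, 0.8306, 0.0455]  mean=-0.8873  Neff=1.4327  idx=[3, 4, 4, 4, 4, 4]
step 2: w=[0.5248, 0.0950, 0.0950, 0.0950, 0.0950, 0.0950]  mean=-1.4276  Neff=3.1191  idx=[0, 0, 0, 1, 3, 5]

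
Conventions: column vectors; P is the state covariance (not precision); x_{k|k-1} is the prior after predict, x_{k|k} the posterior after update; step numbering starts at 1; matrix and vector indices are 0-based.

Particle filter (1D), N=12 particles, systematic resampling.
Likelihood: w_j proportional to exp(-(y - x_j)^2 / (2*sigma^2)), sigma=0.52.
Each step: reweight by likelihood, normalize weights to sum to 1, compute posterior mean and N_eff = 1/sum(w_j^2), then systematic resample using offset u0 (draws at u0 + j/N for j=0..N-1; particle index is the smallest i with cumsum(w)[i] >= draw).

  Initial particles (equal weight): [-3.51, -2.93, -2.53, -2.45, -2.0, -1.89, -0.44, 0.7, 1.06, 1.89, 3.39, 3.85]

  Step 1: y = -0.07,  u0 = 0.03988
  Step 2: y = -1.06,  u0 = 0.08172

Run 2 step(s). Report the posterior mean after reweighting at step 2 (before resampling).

post_mean = -0.4371

step 1: w=[0.0000, 0.0000, 0.0000, 0.0000, 0.0008, 0.0018, 0.6422, 0.2764, 0.0780, 0.0007, 0.0000, 0.0000]  mean=-0.0103  Neff=2.0204  idx=[6, 6, 6, 6, 6, 6, 6, 6, 7, 7, 7, 8]
step 2: w=[0.1247, 0.1247, 0.1247, 0.1247, 0.1247, 0.1247, 0.1247, 0.1247, 0.0008, 0.0008, 0.0008, 0.0001]  mean=-0.4371  Neff=8.0407  idx=[0, 1, 1, 2, 3, 3, 4, 5, 6, 6, 7, 9]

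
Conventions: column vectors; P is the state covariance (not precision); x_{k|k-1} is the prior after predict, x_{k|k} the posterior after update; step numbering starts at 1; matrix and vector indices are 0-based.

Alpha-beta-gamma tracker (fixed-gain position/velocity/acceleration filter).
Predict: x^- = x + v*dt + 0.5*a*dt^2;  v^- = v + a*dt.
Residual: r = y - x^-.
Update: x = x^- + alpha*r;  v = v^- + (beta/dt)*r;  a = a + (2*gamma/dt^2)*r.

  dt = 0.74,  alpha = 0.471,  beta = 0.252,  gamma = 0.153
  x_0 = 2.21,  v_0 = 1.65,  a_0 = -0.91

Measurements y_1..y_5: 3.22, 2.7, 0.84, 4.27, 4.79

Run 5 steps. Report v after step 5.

step 1: x_pred=3.1818  r=0.0382  x^+=3.1998  v^+=0.9896  a^+=-0.8887
step 2: x_pred=3.6888  r=-0.9888  x^+=3.2231  v^+=-0.0048  a^+=-1.4412
step 3: x_pred=2.8250  r=-1.9850  x^+=1.8900  v^+=-1.7472  a^+=-2.5504
step 4: x_pred=-0.1012  r=4.3712  x^+=1.9576  v^+=-2.1459  a^+=-0.1078
step 5: x_pred=0.3401  r=4.4499  x^+=2.4360  v^+=-0.7103  a^+=2.3788

v_post = -0.7103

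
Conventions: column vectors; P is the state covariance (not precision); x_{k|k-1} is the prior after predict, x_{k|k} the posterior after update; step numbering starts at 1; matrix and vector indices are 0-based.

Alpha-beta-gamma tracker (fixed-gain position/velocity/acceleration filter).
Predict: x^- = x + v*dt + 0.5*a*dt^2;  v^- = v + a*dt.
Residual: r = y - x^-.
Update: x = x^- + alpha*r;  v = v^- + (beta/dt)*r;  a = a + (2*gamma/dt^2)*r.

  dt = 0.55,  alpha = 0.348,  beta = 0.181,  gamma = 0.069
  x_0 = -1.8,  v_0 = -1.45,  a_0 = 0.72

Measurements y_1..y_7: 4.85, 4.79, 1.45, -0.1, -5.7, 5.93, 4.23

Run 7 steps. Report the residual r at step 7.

step 1: x_pred=-2.4886  r=7.3386  x^+=0.0652  v^+=1.3611  a^+=4.0679
step 2: x_pred=1.4291  r=3.3609  x^+=2.5987  v^+=4.7044  a^+=5.6011
step 3: x_pred=6.0333  r=-4.5833  x^+=4.4383  v^+=6.2767  a^+=3.5102
step 4: x_pred=8.4214  r=-8.5214  x^+=5.4560  v^+=5.4030  a^+=-0.3772
step 5: x_pred=8.3706  r=-14.0706  x^+=3.4740  v^+=0.5650  a^+=-6.7962
step 6: x_pred=2.7569  r=3.1731  x^+=3.8611  v^+=-2.1286  a^+=-5.3486
step 7: x_pred=1.8814  r=2.3486  x^+=2.6987  v^+=-4.2975  a^+=-4.2772

resid = 2.3486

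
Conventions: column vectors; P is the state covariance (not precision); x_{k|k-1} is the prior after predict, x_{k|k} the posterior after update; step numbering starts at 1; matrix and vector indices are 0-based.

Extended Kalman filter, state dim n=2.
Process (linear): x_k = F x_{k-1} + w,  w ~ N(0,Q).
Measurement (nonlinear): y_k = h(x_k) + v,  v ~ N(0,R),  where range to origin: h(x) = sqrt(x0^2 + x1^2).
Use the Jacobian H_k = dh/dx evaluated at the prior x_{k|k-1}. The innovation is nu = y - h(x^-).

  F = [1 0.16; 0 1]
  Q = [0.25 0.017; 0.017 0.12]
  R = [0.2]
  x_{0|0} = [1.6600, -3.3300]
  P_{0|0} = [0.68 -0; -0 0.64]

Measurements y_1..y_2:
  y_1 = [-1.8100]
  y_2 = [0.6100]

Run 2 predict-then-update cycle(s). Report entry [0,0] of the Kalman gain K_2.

step 1: x^-=[1.1272, -3.3300]  P^-=[0.9464 0.1194; 0.1194 0.7600]  H_jac=[0.3206 -0.9472]  S=[0.9066]  K=[0.2099; -0.7518]  nu=[-5.3256]  x^+=[0.0091, 0.6737]  P^+=[0.9064 0.2625; 0.2625 0.2476]
step 2: x^-=[0.1169, 0.6737]  P^-=[1.2468 0.3191; 0.3191 0.3676]  H_jac=[0.1710 0.9853]  S=[0.7008]  K=[0.7528; 0.5946]  nu=[-0.0738]  x^+=[0.0614, 0.6298]  P^+=[0.8496 0.0054; 0.0054 0.1198]

K[0,0] = 0.7528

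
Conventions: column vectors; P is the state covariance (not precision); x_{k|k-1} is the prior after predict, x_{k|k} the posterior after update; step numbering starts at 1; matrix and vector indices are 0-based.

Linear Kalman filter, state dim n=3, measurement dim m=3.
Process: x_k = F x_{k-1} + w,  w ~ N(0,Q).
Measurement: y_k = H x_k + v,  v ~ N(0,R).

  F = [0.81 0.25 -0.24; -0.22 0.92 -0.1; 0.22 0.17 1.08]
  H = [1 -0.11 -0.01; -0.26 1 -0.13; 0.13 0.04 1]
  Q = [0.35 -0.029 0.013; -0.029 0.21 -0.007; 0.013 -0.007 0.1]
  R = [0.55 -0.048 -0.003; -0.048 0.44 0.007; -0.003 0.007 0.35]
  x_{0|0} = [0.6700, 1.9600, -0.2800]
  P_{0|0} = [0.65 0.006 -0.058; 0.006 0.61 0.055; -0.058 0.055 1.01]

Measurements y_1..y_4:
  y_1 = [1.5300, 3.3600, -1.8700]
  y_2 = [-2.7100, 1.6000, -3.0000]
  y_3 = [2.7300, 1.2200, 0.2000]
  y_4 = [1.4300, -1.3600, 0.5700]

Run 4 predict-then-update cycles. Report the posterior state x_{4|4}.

x_post = [2.0752, 0.3304, -0.0368]

step 1: x^-=[1.0999, 1.6838, 0.1782]  P^-=[0.8911 0.0120 -0.1410; 0.0120 0.7528 0.0176; -0.1410 0.0176 1.3202]  S=[1.4506 -0.3304 -0.0461; -0.3304 1.2550 -0.1066; -0.0461 -0.1066 1.6514]  K=[0.6148 0.0016 0.0023; 0.0962 0.6271 0.0730; -0.0946 -0.0519 0.7828]  nu=[0.6171, 1.9853, -2.2585]  x^+=[1.4772, 2.8231, -1.7512]  P^+=[0.3436 0.0543 -0.0478; 0.0543 0.2874 0.0111; -0.0478 0.0111 0.2797]
step 2: x^-=[2.3226, 2.4474, -1.0864]  P^-=[0.6488 0.0187 -0.0124; 0.0187 0.4465 0.0233; -0.0124 0.0233 0.4366]  S=[1.2004 -0.2443 0.0606; -0.2443 0.9211 -0.0249; 0.0606 -0.0249 0.7971]  K=[0.5326 -0.0185 0.0502; 0.0724 0.4971 0.0648; -0.0502 -0.0312 0.5497]  nu=[-4.7742, -0.3848, -2.3135]  x^+=[-0.3289, 1.7607, -2.1065]  P^+=[0.2979 0.0409 -0.0245; 0.0409 0.2279 0.0115; -0.0245 0.0115 0.1950]
step 3: x^-=[0.6793, 1.9029, -2.0481]  P^-=[0.5957 0.0011 0.0156; 0.0011 0.3995 0.0175; 0.0156 0.0175 0.3441]  S=[1.1500 -0.2471 0.0829; -0.2471 0.8815 -0.0287; 0.0829 -0.0287 0.7103]  K=[0.5056 -0.0327 0.0707; 0.0591 0.4688 0.0594; -0.0327 -0.0287 0.4910]  nu=[2.2395, -0.7725, 2.0837]  x^+=[1.9842, 1.7967, -1.0761]  P^+=[0.2830 0.0335 -0.0151; 0.0335 0.2140 0.0110; -0.0151 0.0110 0.1733]
step 4: x^-=[2.3146, 1.3241, -0.4202]  P^-=[0.5771 -0.0052 0.0241; -0.0052 0.3903 0.0142; 0.0241 0.0142 0.3213]  S=[1.1326 -0.2490 0.0895; -0.2490 0.8754 -0.0318; 0.0895 -0.0318 0.6891]  K=[0.4956 -0.0372 0.0775; 0.0546 0.4629 0.0566; -0.0267 -0.0290 0.4738]  nu=[-0.7432, -2.1369, 0.6363]  x^+=[2.0752, 0.3304, -0.0368]  P^+=[0.2774 0.0310 -0.0119; 0.0310 0.2108 0.0104; -0.0119 0.0104 0.1669]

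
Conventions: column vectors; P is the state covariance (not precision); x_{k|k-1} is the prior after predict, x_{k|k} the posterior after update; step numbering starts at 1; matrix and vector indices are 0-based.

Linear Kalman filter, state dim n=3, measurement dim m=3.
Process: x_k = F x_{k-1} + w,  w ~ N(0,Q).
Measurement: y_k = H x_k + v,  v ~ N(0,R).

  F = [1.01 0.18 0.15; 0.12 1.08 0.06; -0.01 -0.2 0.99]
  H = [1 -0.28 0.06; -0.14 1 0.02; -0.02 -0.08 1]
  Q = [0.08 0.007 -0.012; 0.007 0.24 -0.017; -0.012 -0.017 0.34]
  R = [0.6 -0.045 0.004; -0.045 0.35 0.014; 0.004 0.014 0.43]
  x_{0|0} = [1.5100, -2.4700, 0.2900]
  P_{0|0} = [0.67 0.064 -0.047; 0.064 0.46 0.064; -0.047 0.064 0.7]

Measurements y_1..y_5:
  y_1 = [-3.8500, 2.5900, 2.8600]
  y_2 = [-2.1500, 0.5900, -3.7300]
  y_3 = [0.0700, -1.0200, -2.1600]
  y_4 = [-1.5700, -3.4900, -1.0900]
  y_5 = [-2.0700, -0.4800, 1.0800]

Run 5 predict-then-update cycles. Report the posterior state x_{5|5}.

x_post = [-2.4039, -1.8106, 0.0685]

step 1: x^-=[1.1240, -2.4690, 0.7660]  P^-=[0.8066 0.2625 0.0181; 0.2625 0.8129 -0.0157; 0.0181 -0.0157 1.0204]  S=[1.3297 -0.1122 0.0704; -0.1122 1.1049 -0.0489; 0.0704 -0.0489 1.4585]  K=[0.5702 0.1921 -0.0341; 0.0874 0.7093 -0.0394; 0.0290 0.0359 0.7000]  nu=[-5.7113, 5.2010, 1.9190]  x^+=[-1.1987, 0.6452, 2.1304]  P^+=[0.3586 0.0912 0.0048; 0.0912 0.2562 0.0157; 0.0048 0.0157 0.3030]
step 2: x^-=[-0.7750, 0.6808, 1.9921]  P^-=[0.4963 0.2075 0.0087; 0.2075 0.5709 -0.0408; 0.0087 -0.0408 0.6413]  S=[1.0296 -0.0600 0.0502; -0.0600 0.8711 -0.0613; 0.0502 -0.0613 1.0820]  K=[0.4383 0.1870 -0.0263; 0.0828 0.6231 -0.0523; 0.0285 0.0103 0.5948]  nu=[-1.3039, -0.2392, -5.6831]  x^+=[-1.2420, 0.7213, -1.4279]  P^+=[0.2777 0.0841 0.0054; 0.0841 0.2253 0.0063; 0.0054 0.0063 0.2566]
step 3: x^-=[-1.3388, 0.5443, -1.5455]  P^-=[0.4089 0.1819 0.0043; 0.1819 0.5304 -0.0464; 0.0043 -0.0464 0.5983]  S=[0.9529 -0.0635 0.0476; -0.0635 0.8358 -0.0639; 0.0476 -0.0639 1.0397]  K=[0.3890 0.1769 -0.0246; 0.0751 0.6045 -0.0553; 0.0273 0.0043 0.5780]  nu=[1.6540, -1.7208, -0.5978]  x^+=[-0.9851, -0.3386, -1.8532]  P^+=[0.2471 0.0785 0.0047; 0.0785 0.2183 0.0040; 0.0047 0.0040 0.2491]
step 4: x^-=[-1.3339, -0.5951, -1.7571]  P^-=[0.3749 0.1701 0.0039; 0.1701 0.5201 -0.0476; 0.0039 -0.0476 0.5915]  S=[0.9246 -0.0682 0.0484; -0.0682 0.8281 -0.0643; 0.0484 -0.0643 1.0330]  K=[0.3680 0.1706 -0.0233; 0.0705 0.5996 -0.0556; 0.0271 0.0030 0.5752]  nu=[-0.2973, -3.0465, 0.5929]  x^+=[-1.9768, -2.4757, -1.4335]  P^+=[0.2339 0.0755 0.0046; 0.0755 0.2164 0.0036; 0.0046 0.0036 0.2478]
step 5: x^-=[-2.6572, -2.9970, -0.9042]  P^-=[0.3602 0.1646 0.0043; 0.1646 0.5168 -0.0476; 0.0043 -0.0476 0.5904]  S=[0.9128 -0.0709 0.0495; -0.0709 0.8261 -0.0641; 0.0495 -0.0641 1.0318]  K=[0.3586 0.1674 -0.0223; 0.0681 0.5981 -0.0555; 0.0273 0.0029 0.5747]  nu=[-0.1977, 2.1631, 1.6913]  x^+=[-2.4039, -1.8106, 0.0685]  P^+=[0.2280 0.0739 0.0047; 0.0739 0.2158 0.0035; 0.0047 0.0035 0.2476]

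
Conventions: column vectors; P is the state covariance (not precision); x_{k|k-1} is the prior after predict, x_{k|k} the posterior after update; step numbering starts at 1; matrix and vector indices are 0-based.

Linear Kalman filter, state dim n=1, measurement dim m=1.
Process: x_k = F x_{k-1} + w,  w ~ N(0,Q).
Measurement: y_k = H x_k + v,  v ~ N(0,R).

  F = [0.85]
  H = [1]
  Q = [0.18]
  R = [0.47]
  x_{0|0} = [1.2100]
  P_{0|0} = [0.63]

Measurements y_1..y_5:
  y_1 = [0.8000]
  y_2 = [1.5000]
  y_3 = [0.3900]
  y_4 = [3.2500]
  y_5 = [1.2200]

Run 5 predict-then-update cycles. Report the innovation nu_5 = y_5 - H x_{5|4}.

step 1: x^-=[1.0285]  P^-=[0.6352]  S=[1.1052]  K=[0.5747]  nu=[-0.2285]  x^+=[0.8972]  P^+=[0.2701]
step 2: x^-=[0.7626]  P^-=[0.3752]  S=[0.8452]  K=[0.4439]  nu=[0.7374]  x^+=[1.0899]  P^+=[0.2086]
step 3: x^-=[0.9264]  P^-=[0.3307]  S=[0.8007]  K=[0.4130]  nu=[-0.5364]  x^+=[0.7049]  P^+=[0.1941]
step 4: x^-=[0.5991]  P^-=[0.3203]  S=[0.7903]  K=[0.4053]  nu=[2.6509]  x^+=[1.6734]  P^+=[0.1905]
step 5: x^-=[1.4224]  P^-=[0.3176]  S=[0.7876]  K=[0.4033]  nu=[-0.2024]  x^+=[1.3408]  P^+=[0.1895]

innov = [-0.2024]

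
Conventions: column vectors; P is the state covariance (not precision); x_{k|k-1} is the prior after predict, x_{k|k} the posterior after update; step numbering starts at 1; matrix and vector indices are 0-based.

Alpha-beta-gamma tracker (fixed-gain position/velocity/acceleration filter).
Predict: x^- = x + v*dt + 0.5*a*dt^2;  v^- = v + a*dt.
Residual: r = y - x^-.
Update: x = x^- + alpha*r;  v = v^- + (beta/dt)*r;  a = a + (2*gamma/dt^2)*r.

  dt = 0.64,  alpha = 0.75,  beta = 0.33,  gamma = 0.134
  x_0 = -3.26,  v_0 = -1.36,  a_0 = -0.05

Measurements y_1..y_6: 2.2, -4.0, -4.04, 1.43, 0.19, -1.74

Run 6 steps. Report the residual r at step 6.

step 1: x_pred=-4.1406  r=6.3406  x^+=0.6148  v^+=1.8774  a^+=4.0987
step 2: x_pred=2.6558  r=-6.6558  x^+=-2.3361  v^+=1.0687  a^+=-0.2562
step 3: x_pred=-1.7046  r=-2.3354  x^+=-3.4561  v^+=-0.2995  a^+=-1.7842
step 4: x_pred=-4.0132  r=5.4432  x^+=0.0692  v^+=1.3652  a^+=1.7773
step 5: x_pred=1.3069  r=-1.1169  x^+=0.4692  v^+=1.9268  a^+=1.0465
step 6: x_pred=1.9167  r=-3.6567  x^+=-0.8258  v^+=0.7110  a^+=-1.3461

resid = -3.6567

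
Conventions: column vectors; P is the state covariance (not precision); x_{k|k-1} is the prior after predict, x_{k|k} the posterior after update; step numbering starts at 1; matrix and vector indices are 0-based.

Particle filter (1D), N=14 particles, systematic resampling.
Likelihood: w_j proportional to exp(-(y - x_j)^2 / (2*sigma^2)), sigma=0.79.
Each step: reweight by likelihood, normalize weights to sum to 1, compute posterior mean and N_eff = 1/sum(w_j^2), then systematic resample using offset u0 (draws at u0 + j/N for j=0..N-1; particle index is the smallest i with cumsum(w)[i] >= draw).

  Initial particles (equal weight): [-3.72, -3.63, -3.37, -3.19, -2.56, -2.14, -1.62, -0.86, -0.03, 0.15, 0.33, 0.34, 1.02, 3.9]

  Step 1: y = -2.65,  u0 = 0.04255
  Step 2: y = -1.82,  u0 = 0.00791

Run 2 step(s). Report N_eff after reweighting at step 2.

N_eff = 8.8898

step 1: w=[0.0863, 0.1000, 0.1425, 0.1709, 0.2145, 0.1753, 0.0923, 0.0166, 0.0009, 0.0004, 0.0002, 0.0002, 0.0000, 0.0000]  mean=-2.7973  Neff=6.5575  idx=[0, 1, 1, 2, 2, 3, 3, 4, 4, 4, 5, 5, 6, 6]
step 2: w=[0.0083, 0.0109, 0.0109, 0.0219, 0.0219, 0.0334, 0.0334, 0.0970, 0.0970, 0.0970, 0.1385, 0.1385, 0.1456, 0.1456]  mean=-2.2805  Neff=8.8898  idx=[0, 5, 7, 7, 8, 9, 10, 10, 11, 11, 12, 12, 13, 13]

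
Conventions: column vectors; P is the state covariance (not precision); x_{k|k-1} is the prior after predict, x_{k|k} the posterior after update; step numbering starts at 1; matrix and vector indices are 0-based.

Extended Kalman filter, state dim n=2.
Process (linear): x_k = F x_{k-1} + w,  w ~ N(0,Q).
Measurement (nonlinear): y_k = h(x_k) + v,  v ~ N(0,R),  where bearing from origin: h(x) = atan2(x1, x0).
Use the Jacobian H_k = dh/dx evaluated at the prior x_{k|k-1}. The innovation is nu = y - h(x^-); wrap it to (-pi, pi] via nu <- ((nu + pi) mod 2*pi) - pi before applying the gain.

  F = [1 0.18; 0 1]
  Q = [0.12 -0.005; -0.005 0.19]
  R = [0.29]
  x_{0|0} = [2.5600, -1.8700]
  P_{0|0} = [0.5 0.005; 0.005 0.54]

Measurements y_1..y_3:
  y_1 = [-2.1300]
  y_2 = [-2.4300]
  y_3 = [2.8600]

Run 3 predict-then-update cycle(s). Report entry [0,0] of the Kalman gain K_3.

step 1: x^-=[2.2234, -1.8700]  P^-=[0.6393 0.0972; 0.0972 0.7300]  H_jac=[0.2216 0.2634]  S=[0.3834]  K=[0.4362; 0.5578]  nu=[-1.4307]  x^+=[1.5993, -2.6680]  P^+=[0.5663 0.0039; 0.0039 0.6107]
step 2: x^-=[1.1190, -2.6680]  P^-=[0.7075 0.1089; 0.1089 0.8007]  H_jac=[0.3187 0.1337]  S=[0.3855]  K=[0.6228; 0.3677]  nu=[-1.2563]  x^+=[0.3366, -3.1300]  P^+=[0.5580 0.0206; 0.0206 0.7486]
step 3: x^-=[-0.2268, -3.1300]  P^-=[0.7097 0.1503; 0.1503 0.9386]  H_jac=[0.3178 -0.0230]  S=[0.3600]  K=[0.6169; 0.0727]  nu=[-1.7800]  x^+=[-1.3250, -3.2593]  P^+=[0.5727 0.1342; 0.1342 0.9367]

K[0,0] = 0.6169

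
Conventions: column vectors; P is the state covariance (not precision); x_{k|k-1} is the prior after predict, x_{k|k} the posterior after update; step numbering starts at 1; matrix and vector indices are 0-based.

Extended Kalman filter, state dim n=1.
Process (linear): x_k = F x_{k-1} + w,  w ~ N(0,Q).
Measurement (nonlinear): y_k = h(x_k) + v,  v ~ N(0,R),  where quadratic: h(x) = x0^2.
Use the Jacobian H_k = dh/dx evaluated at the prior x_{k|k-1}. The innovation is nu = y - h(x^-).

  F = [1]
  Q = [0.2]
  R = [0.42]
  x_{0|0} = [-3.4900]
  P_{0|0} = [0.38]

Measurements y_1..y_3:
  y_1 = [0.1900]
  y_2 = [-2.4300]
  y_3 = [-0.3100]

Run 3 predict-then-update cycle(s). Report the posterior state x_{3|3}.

step 1: x^-=[-3.4900]  P^-=[0.5800]  H_jac=[-6.9800]  S=[28.6778]  K=[-0.1412]  nu=[-11.9901]  x^+=[-1.7974]  P^+=[0.0085]
step 2: x^-=[-1.7974]  P^-=[0.2085]  H_jac=[-3.5948]  S=[3.1142]  K=[-0.2407]  nu=[-5.6606]  x^+=[-0.4351]  P^+=[0.0281]
step 3: x^-=[-0.4351]  P^-=[0.2281]  H_jac=[-0.8701]  S=[0.5927]  K=[-0.3349]  nu=[-0.4993]  x^+=[-0.2679]  P^+=[0.1616]

x_post = [-0.2679]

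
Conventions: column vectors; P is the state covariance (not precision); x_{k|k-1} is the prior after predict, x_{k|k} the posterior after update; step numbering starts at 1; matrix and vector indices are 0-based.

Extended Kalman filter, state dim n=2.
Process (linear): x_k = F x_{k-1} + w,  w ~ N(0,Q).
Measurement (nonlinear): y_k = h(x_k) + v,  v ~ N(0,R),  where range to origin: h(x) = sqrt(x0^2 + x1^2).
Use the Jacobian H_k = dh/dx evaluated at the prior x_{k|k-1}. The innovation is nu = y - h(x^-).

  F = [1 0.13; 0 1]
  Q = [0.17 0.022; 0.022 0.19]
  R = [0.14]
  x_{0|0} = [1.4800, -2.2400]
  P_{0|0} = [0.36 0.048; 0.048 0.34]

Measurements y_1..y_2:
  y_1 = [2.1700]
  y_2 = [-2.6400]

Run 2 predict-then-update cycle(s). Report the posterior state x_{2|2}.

x_post = [0.4807, 1.3013]

step 1: x^-=[1.1888, -2.2400]  P^-=[0.5482 0.1142; 0.1142 0.5300]  H_jac=[0.4688 -0.8833]  S=[0.5794]  K=[0.2694; -0.7156]  nu=[-0.3659]  x^+=[1.0902, -1.9782]  P^+=[0.5062 0.2259; 0.2259 0.2333]
step 2: x^-=[0.8330, -1.9782]  P^-=[0.7388 0.2782; 0.2782 0.4233]  H_jac=[0.3881 -0.9216]  S=[0.4118]  K=[0.0736; -0.6852]  nu=[-4.7864]  x^+=[0.4807, 1.3013]  P^+=[0.7366 0.2990; 0.2990 0.2300]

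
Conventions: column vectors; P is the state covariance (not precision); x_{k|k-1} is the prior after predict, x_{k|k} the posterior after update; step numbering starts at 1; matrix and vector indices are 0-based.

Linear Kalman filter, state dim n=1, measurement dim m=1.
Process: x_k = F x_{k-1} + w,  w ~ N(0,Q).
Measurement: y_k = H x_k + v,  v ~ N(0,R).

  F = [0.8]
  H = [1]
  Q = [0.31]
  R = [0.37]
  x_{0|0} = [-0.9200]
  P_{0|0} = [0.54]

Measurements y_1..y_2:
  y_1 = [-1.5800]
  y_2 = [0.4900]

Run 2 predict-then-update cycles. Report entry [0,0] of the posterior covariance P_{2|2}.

step 1: x^-=[-0.7360]  P^-=[0.6556]  S=[1.0256]  K=[0.6392]  nu=[-0.8440]  x^+=[-1.2755]  P^+=[0.2365]
step 2: x^-=[-1.0204]  P^-=[0.4614]  S=[0.8314]  K=[0.5550]  nu=[1.5104]  x^+=[-0.1822]  P^+=[0.2053]

P_post[0,0] = 0.2053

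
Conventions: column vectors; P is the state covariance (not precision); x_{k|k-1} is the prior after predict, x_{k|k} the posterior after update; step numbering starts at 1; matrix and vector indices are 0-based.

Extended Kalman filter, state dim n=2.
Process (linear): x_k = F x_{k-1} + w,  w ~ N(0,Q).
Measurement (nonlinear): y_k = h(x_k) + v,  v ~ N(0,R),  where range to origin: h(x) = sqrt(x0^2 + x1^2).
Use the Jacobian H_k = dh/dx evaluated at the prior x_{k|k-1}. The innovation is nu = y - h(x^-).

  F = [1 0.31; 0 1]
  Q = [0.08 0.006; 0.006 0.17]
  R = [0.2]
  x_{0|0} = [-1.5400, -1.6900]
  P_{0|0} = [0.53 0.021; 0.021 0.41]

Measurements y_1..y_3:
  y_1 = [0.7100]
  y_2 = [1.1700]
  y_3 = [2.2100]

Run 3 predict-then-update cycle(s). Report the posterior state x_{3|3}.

step 1: x^-=[-2.0639, -1.6900]  P^-=[0.6624 0.1541; 0.1541 0.5800]  H_jac=[-0.7737 -0.6335]  S=[0.9804]  K=[-0.6223; -0.4964]  nu=[-1.9575]  x^+=[-0.8456, -0.7183]  P^+=[0.2827 -0.1488; -0.1488 0.3384]
step 2: x^-=[-1.0683, -0.7183]  P^-=[0.3030 -0.0379; -0.0379 0.5084]  H_jac=[-0.8299 -0.5580]  S=[0.5319]  K=[-0.4330; -0.4743]  nu=[-0.1173]  x^+=[-1.0175, -0.6626]  P^+=[0.2033 -0.1471; -0.1471 0.3888]
step 3: x^-=[-1.2229, -0.6626]  P^-=[0.2294 -0.0206; -0.0206 0.5588]  H_jac=[-0.8792 -0.4764]  S=[0.4869]  K=[-0.3941; -0.5095]  nu=[0.8191]  x^+=[-1.5457, -1.0800]  P^+=[0.1538 -0.1184; -0.1184 0.4324]

x_post = [-1.5457, -1.0800]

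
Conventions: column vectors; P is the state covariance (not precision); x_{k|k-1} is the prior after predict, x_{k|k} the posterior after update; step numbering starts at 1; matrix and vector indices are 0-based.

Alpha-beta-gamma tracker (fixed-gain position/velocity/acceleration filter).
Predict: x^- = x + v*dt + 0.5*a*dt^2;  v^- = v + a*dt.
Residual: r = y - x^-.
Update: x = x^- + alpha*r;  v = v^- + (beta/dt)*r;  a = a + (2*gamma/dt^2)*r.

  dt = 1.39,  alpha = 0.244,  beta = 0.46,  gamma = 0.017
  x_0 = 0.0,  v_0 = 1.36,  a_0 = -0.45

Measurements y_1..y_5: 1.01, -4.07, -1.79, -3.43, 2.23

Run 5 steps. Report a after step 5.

a_post = -0.2859

step 1: x_pred=1.4557  r=-0.4457  x^+=1.3469  v^+=0.5870  a^+=-0.4578
step 2: x_pred=1.7206  r=-5.7906  x^+=0.3077  v^+=-1.9657  a^+=-0.5597
step 3: x_pred=-2.9654  r=1.1754  x^+=-2.6786  v^+=-2.3548  a^+=-0.5391
step 4: x_pred=-6.4725  r=3.0425  x^+=-5.7301  v^+=-2.0972  a^+=-0.4855
step 5: x_pred=-9.1142  r=11.3442  x^+=-6.3462  v^+=0.9821  a^+=-0.2859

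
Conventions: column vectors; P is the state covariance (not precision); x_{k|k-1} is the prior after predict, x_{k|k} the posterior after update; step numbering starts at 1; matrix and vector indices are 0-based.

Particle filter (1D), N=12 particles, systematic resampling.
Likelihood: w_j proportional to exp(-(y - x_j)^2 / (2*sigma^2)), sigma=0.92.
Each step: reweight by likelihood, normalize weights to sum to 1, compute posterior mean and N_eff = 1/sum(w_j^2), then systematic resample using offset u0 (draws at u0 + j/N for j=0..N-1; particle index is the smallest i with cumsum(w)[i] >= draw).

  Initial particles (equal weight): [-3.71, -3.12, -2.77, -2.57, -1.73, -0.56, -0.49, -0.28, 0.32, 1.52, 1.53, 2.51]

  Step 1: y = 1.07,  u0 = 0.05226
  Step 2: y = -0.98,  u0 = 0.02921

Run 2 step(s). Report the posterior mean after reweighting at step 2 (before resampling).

step 1: w=[0.0000, 0.0000, 0.0000, 0.0001, 0.0027, 0.0582, 0.0664, 0.0952, 0.2005, 0.2480, 0.2467, 0.0821]  mean=0.9277  Neff=5.3714  idx=[5, 7, 7, 8, 8, 9, 9, 9, 10, 10, 10, 11]
step 2: w=[0.2744, 0.2280, 0.2280, 0.1122, 0.1122, 0.0076, 0.0076, 0.0076, 0.0074, 0.0074, 0.0074, 0.0002]  mean=-0.1405  Neff=4.8825  idx=[0, 0, 0, 1, 1, 1, 2, 2, 2, 3, 4, 4]

post_mean = -0.1405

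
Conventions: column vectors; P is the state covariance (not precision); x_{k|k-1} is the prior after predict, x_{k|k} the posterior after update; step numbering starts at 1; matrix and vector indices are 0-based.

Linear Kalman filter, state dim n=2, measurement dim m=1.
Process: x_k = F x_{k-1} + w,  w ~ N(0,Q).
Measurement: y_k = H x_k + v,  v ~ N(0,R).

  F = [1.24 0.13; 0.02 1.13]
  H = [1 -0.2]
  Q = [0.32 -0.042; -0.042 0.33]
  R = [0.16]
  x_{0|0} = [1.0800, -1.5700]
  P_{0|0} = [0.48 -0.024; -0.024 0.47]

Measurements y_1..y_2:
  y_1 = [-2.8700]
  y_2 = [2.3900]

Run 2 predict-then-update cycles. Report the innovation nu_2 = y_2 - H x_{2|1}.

step 1: x^-=[1.1351, -1.7525]  P^-=[1.0583 0.0053; 0.0053 0.9293]  S=[1.2533]  K=[0.8435; -0.1441]  nu=[-4.3556]  x^+=[-2.5389, -1.1249]  P^+=[0.1665 0.1576; 0.1576 0.9032]
step 2: x^-=[-3.2945, -1.3219]  P^-=[0.6421 0.3160; 0.3160 1.4905]  S=[0.7353]  K=[0.7873; 0.0244]  nu=[5.4201]  x^+=[0.9726, -1.1897]  P^+=[0.1863 0.3019; 0.3019 1.4901]

innov = [5.4201]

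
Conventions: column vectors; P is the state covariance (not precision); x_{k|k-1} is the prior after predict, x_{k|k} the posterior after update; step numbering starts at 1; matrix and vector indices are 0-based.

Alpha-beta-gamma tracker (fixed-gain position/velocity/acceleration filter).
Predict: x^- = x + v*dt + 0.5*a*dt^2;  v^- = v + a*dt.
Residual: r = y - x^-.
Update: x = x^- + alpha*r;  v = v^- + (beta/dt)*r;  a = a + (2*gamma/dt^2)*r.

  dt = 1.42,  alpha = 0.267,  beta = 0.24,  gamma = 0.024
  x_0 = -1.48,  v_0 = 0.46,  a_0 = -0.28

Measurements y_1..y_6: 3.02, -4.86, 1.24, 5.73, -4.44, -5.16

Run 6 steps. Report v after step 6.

v_post = -1.4252

step 1: x_pred=-1.1091  r=4.1291  x^+=-0.0066  v^+=0.7603  a^+=-0.1817
step 2: x_pred=0.8898  r=-5.7498  x^+=-0.6454  v^+=-0.4695  a^+=-0.3186
step 3: x_pred=-1.6334  r=2.8734  x^+=-0.8662  v^+=-0.4363  a^+=-0.2502
step 4: x_pred=-1.7379  r=7.4679  x^+=0.2560  v^+=0.4706  a^+=-0.0724
step 5: x_pred=0.8513  r=-5.2913  x^+=-0.5615  v^+=-0.5265  a^+=-0.1984
step 6: x_pred=-1.5091  r=-3.6509  x^+=-2.4839  v^+=-1.4252  a^+=-0.2853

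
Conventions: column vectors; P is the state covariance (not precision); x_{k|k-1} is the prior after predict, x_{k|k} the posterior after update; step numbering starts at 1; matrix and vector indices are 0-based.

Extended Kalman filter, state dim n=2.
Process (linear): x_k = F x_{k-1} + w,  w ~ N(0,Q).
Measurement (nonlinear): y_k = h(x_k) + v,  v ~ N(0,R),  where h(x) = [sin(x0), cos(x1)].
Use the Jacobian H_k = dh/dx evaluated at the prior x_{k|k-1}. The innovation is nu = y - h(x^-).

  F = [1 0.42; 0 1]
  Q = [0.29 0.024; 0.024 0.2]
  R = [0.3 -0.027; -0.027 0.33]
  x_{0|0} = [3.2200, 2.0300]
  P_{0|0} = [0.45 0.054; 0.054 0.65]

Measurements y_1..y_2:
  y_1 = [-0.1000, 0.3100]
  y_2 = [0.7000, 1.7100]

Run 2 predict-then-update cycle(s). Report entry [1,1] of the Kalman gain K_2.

K[1,1] = -0.5736

step 1: x^-=[4.0726, 2.0300]  P^-=[0.9000 0.3510; 0.3510 0.8500]  H_jac=[-0.5970 0.0000; 0.0000 -0.8964]  S=[0.6208 0.1608; 0.1608 1.0130]  K=[-0.8188 -0.1806; -0.1488 -0.7285]  nu=[0.7022, 0.7532]  x^+=[3.3616, 1.3768]  P^+=[0.4033 0.0418; 0.0418 0.2637]
step 2: x^-=[3.9399, 1.3768]  P^-=[0.7749 0.1766; 0.1766 0.4637]  H_jac=[-0.6979 0.0000; 0.0000 -0.9812]  S=[0.6775 0.0939; 0.0939 0.7765]  K=[-0.7805 -0.1287; -0.1024 -0.5736]  nu=[1.4161, 1.5172]  x^+=[2.6393, 0.3615]  P^+=[0.3305 0.0218; 0.0218 0.1901]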